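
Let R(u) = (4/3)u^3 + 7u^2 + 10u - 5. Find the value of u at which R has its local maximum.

-5/2

Critical points: R'(u) = 4u^2 + 14u + 10 vanishes at u = -5/2, -1.
R''(u) = 8u + 14. R''(-5/2) = -6 < 0 ⇒ local maximum; R''(-1) = 6 > 0 ⇒ local minimum.
So the local maximum value is R(-5/2) = -85/12.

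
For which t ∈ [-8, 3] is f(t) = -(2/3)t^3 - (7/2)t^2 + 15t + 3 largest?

3/2

Differentiating, f'(t) = -2t^2 - 7t + 15; which vanishes at t = -5 and t = 3/2.
Evaluating at the critical points and endpoints: f(-8) = 1/3,  f(-5) = -457/6,  f(3/2) = 123/8,  f(3) = -3/2.
The maximum over the interval is 123/8, attained at t = 3/2.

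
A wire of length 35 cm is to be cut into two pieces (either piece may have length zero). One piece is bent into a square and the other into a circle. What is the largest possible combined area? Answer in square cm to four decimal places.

Let x be the length used for the square. Square side x/4; circle radius (35−x)/(2π).
A(x) = (x/4)² + π·((35−x)/(2π))² = x²/16 + (35−x)²/(4π) for 0 ≤ x ≤ 35. A'(x) = x/8 − (35−x)/(2π) = 0 gives x = 4·35/(π+4) ≈ 19.6035.
A'' > 0, so the interior critical point is a minimum; the maximum is at an endpoint. A(0) = 97.4824 and A(35) = 76.5625, so the largest area is 97.4824.

97.4824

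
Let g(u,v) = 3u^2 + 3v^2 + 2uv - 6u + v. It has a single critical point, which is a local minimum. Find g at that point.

∂g/∂u = 6u + 2v - 6 = 0 and ∂g/∂v = 2u + 6v + 1 = 0, so (u, v) = (19/16, -9/16).
The Hessian has g_{uu} = 6, g_{vv} = 6, g_{uv} = 2, giving D = 32 > 0 with g_{uu} > 0, so the point is a local minimum.
g(19/16, -9/16) = -123/32.

-123/32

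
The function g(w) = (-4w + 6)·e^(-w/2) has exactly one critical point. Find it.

g'(w) = (-4)·e^(-w/2) + (-4w + 6)·(-1/2)·e^(-w/2) = (2w - 7)·e^(-w/2). Since e^(-w/2) > 0, the only critical point is w = 7/2.
g''(7/2) has the same sign as 2 > 0, so this is a local minimum.
g(7/2) = (-8)·e^(-7/4) ≈ -1.3902.

7/2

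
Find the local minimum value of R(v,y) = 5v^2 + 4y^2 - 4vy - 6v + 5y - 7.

∂R/∂v = 10v - 4y - 6 = 0 and ∂R/∂y = -4v + 8y + 5 = 0, so (v, y) = (7/16, -13/32).
The Hessian has R_{vv} = 10, R_{yy} = 8, R_{vy} = -4, giving D = 64 > 0 with R_{vv} > 0, so the point is a local minimum.
R(7/16, -13/32) = -597/64.

-597/64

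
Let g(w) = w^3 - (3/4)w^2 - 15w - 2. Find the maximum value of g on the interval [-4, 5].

117/4

The derivative is 3w^2 - (3/2)w - 15, which vanishes at w = -2 and w = 5/2.
Evaluating at the critical points and endpoints: g(-4) = -18,  g(-2) = 17,  g(5/2) = -457/16,  g(5) = 117/4.
So the maximum is g(5) = 117/4.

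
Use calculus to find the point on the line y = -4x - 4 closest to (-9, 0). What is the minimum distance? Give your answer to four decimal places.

Minimize D(x)^2 = (x + 9)^2 + (-4x - 4)^2.
d/dx[D^2] = 2(x + 9) + 2·(-4)·(-4x - 4) = 0 ⇒ x = -25/17.
Then y = 32/17 and the distance is √(1024/17) ≈ 7.7611.

7.7611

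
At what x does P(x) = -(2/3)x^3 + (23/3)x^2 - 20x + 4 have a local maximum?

6

P'(x) = -2x^2 + (46/3)x - 20 = 0 at x = 5/3, 6.
Since P''(x) = -4x + 46/3, we get P''(5/3) = 26/3 > 0 ⇒ local minimum; P''(6) = -26/3 < 0 ⇒ local maximum.
So the local maximum value is P(6) = 16.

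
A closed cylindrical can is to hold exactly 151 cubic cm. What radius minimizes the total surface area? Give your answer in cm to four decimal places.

2.8858

With radius r and height h, πr²h = 151 so h = 151/(πr²), and S(r) = 2πr² + 2πrh = 2πr² + 2·151/r.
S'(r) = 4πr − 2·151/r² = 0 ⇒ r³ = 151/(2π), so r ≈ 2.8858 and h = 2r ≈ 5.7716.
S''(r) = 4π + 4·151/r³ > 0, so this is the minimum; S ≈ 156.9757.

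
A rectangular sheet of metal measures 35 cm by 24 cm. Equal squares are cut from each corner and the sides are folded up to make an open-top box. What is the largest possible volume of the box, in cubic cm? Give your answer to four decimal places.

With cut size x, the volume is V(x) = x(35 − 2x)(24 − 2x) for 0 < x < 12.
V'(x) = 12x^2 − 236x + 840. Setting V'(x) = 0 gives x ≈ 4.6667 (the root in (0, 12)).
V''(x) = 24x − 236 is negative there, so this is the maximum; V ≈ 1756.7407.

1756.7407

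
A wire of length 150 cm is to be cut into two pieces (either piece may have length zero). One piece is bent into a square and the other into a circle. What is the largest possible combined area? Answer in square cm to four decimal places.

Let x be the length used for the square. Square side x/4; circle radius (150−x)/(2π).
A(x) = (x/4)² + π·((150−x)/(2π))² = x²/16 + (150−x)²/(4π) for 0 ≤ x ≤ 150. A'(x) = x/8 − (150−x)/(2π) = 0 gives x = 4·150/(π+4) ≈ 84.0149.
A'' > 0, so the interior critical point is a minimum; the maximum is at an endpoint. A(0) = 1790.4931 and A(150) = 1406.2500, so the largest area is 1790.4931.

1790.4931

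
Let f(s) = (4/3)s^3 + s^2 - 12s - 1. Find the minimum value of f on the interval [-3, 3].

-49/4

The derivative is 4s^2 + 2s - 12, which vanishes at s = -2 and s = 3/2.
Evaluating at the critical points and endpoints: f(-3) = 8; f(-2) = 49/3; f(3/2) = -49/4; f(3) = 8.
Hence the absolute minimum is -49/4 at s = 3/2.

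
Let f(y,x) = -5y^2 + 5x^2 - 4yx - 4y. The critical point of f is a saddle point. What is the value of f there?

20/29

∂f/∂y = -10y - 4x - 4 = 0 and ∂f/∂x = -4y + 10x = 0, so (y, x) = (-10/29, -4/29).
The Hessian has f_{yy} = -10, f_{xx} = 10, f_{yx} = -4, giving D = -116 < 0, so the point is a saddle point.
f(-10/29, -4/29) = 20/29.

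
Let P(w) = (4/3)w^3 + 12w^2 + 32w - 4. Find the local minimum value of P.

Critical points: P'(w) = 4w^2 + 24w + 32 vanishes at w = -4, -2.
P''(w) = 8w + 24. P''(-4) = -8 < 0 ⇒ local maximum; P''(-2) = 8 > 0 ⇒ local minimum.
So the local minimum value is P(-2) = -92/3.

-92/3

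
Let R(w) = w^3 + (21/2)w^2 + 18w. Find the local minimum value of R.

-17/2

R'(w) = 3w^2 + 21w + 18. Setting R'(w) = 0 gives w ∈ {-6, -1}.
R''(w) = 6w + 21. R''(-6) = -15 < 0 ⇒ local maximum; R''(-1) = 15 > 0 ⇒ local minimum.
So the local minimum value is R(-1) = -17/2.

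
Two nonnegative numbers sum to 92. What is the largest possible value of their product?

2116

With x + y = 92, the product is P(x) = x(92 − x).
P'(x) = 92 − 2x = 0 gives x = 46; P'' = −2 < 0, so this is the maximum.
P = 46·46 = 2116.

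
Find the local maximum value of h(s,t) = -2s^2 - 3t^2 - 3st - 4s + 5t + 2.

∂h/∂s = -4s - 3t - 4 = 0 and ∂h/∂t = -3s - 6t + 5 = 0, so (s, t) = (-13/5, 32/15).
The Hessian has h_{ss} = -4, h_{tt} = -6, h_{st} = -3, giving D = 15 > 0 with h_{ss} < 0, so the point is a local maximum.
h(-13/5, 32/15) = 188/15.

188/15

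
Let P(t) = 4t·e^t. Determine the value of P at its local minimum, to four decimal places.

-1.4715

Differentiating with the product rule gives P'(t) = (4t + 4)·e^t. Since e^t > 0, the only critical point is t = -1.
P''(-1) has the same sign as 4 > 0, so this is a local minimum.
P(-1) = (-4)·e^(-1) ≈ -1.4715.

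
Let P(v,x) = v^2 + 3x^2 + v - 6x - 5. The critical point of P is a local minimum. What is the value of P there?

∂P/∂v = 2v + 1 = 0 and ∂P/∂x = 6x - 6 = 0, so (v, x) = (-1/2, 1).
The Hessian has P_{vv} = 2, P_{xx} = 6, P_{vx} = 0, giving D = 12 > 0 with P_{vv} > 0, so the point is a local minimum.
P(-1/2, 1) = -33/4.

-33/4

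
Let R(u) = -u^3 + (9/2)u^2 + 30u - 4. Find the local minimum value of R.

-38

R'(u) = -3u^2 + 9u + 30. Setting R'(u) = 0 gives u ∈ {-2, 5}.
Second-derivative test with R''(u) = -6u + 9: R''(-2) = 21 > 0 ⇒ local minimum; R''(5) = -21 < 0 ⇒ local maximum.
So the local minimum value is R(-2) = -38.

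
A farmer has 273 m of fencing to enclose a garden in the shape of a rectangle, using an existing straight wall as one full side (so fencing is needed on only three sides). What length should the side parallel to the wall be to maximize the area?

Let the sides perpendicular to the wall have length x and the parallel side y, so 2x + y = 273 and the area is A = xy = x(273 − 2x).
A'(x) = 273 − 4x = 0 gives x = 273/4, and A''(x) = −4 < 0 confirms a maximum.
Then y = 273 − 2·273/4 = 273/2 and A = 74529/8.

273/2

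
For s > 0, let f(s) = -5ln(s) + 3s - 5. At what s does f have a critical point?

f'(s) = -5/s + 3 = 0 gives s = 5/3.
f''(s) = 5/s², which is positive for s > 0, so this is a local minimum.
f(5/3) = -5·ln(5/3) + 5 - 5 ≈ -2.5541.

5/3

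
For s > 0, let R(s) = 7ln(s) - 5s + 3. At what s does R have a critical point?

R'(s) = 7/s − 5 = 0 gives s = 7/5.
R''(s) = -7/s², which is negative for s > 0, so this is a local maximum.
R(7/5) = 7·ln(7/5) - 7 + 3 ≈ -1.6447.

7/5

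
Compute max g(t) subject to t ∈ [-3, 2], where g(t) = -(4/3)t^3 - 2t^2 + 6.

g'(t) = -4t^2 - 4t, which vanishes at t = -1 and t = 0.
Candidates: g(-3) = 24; g(-1) = 16/3; g(0) = 6; g(2) = -38/3.
Hence the absolute maximum is 24 at t = -3.

24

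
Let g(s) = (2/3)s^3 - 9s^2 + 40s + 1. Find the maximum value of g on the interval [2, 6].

g'(s) = 2s^2 - 18s + 40, which vanishes at s = 4 and s = 5.
Compare values at every candidate in [2, 6]: g(2) = 151/3,  g(4) = 179/3,  g(5) = 178/3,  g(6) = 61.
Hence the absolute maximum is 61 at s = 6.

61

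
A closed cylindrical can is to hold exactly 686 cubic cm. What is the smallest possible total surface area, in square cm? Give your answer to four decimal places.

430.5900

With radius r and height h, πr²h = 686 so h = 686/(πr²), and S(r) = 2πr² + 2πrh = 2πr² + 2·686/r.
S'(r) = 4πr − 2·686/r² = 0 ⇒ r³ = 686/(2π), so r ≈ 4.7795 and h = 2r ≈ 9.5590.
S''(r) = 4π + 4·686/r³ > 0, so this is the minimum; S ≈ 430.5900.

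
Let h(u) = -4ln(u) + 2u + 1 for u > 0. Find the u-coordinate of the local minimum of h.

2

h'(u) = -4/u + 2 = 0 gives u = 2.
h''(u) = 4/u², which is positive for u > 0, so this is a local minimum.
h(2) = -4·ln(2) + 4 + 1 ≈ 2.2274.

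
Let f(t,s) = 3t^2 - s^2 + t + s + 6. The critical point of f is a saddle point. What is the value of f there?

∂f/∂t = 6t + 1 = 0 and ∂f/∂s = -2s + 1 = 0, so (t, s) = (-1/6, 1/2).
The Hessian has f_{tt} = 6, f_{ss} = -2, f_{ts} = 0, giving D = -12 < 0, so the point is a saddle point.
f(-1/6, 1/2) = 37/6.

37/6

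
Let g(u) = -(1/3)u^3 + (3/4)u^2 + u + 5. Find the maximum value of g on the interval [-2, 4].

26/3

The derivative is -u^2 + (3/2)u + 1, which vanishes at u = -1/2 and u = 2.
Candidates: g(-2) = 26/3, g(-1/2) = 227/48, g(2) = 22/3, g(4) = -1/3.
So the maximum is g(-2) = 26/3.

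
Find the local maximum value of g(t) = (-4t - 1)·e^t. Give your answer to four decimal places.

Differentiating with the product rule gives g'(t) = (-4t - 5)·e^t. Since e^t > 0, the only critical point is t = -5/4.
g''(-5/4) has the same sign as -4 < 0, so this is a local maximum.
g(-5/4) = (4)·e^(-5/4) ≈ 1.1460.

1.1460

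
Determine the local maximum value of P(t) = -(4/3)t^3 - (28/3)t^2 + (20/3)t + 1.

P'(t) = -4t^2 - (56/3)t + 20/3 = 0 at t = -5, 1/3.
Since P''(t) = -8t - 56/3, we get P''(-5) = 64/3 > 0 ⇒ local minimum; P''(1/3) = -64/3 < 0 ⇒ local maximum.
So the local maximum value is P(1/3) = 173/81.

173/81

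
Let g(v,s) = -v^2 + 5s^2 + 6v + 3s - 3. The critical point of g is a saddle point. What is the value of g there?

∂g/∂v = -2v + 6 = 0 and ∂g/∂s = 10s + 3 = 0, so (v, s) = (3, -3/10).
The Hessian has g_{vv} = -2, g_{ss} = 10, g_{vs} = 0, giving D = -20 < 0, so the point is a saddle point.
g(3, -3/10) = 111/20.

111/20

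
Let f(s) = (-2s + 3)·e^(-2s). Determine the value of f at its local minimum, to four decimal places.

f'(s) = (-2)·e^(-2s) + (-2s + 3)·(-2)·e^(-2s) = (4s - 8)·e^(-2s). Since e^(-2s) > 0, the only critical point is s = 2.
f''(2) has the same sign as 4 > 0, so this is a local minimum.
f(2) = (-1)·e^(-4) ≈ -0.0183.

-0.0183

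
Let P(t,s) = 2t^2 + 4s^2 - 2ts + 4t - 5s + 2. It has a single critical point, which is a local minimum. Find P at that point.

-9/14

∂P/∂t = 4t - 2s + 4 = 0 and ∂P/∂s = -2t + 8s - 5 = 0, so (t, s) = (-11/14, 3/7).
The Hessian has P_{tt} = 4, P_{ss} = 8, P_{ts} = -2, giving D = 28 > 0 with P_{tt} > 0, so the point is a local minimum.
P(-11/14, 3/7) = -9/14.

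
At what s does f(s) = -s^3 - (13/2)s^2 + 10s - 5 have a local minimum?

f'(s) = -3s^2 - 13s + 10 = 0 at s = -5, 2/3.
Since f''(s) = -6s - 13, we get f''(-5) = 17 > 0 ⇒ local minimum; f''(2/3) = -17 < 0 ⇒ local maximum.
Thus f has its local minimum at s = -5, with value -185/2.

-5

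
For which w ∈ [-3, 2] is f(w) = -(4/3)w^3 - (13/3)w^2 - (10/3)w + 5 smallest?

The derivative is -4w^2 - (26/3)w - 10/3, which vanishes at w = -5/3 and w = -1/2.
Compare values at every candidate in [-3, 2]: f(-3) = 12,  f(-5/3) = 380/81,  f(-1/2) = 23/4,  f(2) = -89/3.
So the minimum is f(2) = -89/3.

2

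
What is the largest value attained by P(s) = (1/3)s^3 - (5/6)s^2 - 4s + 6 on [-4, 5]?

The derivative is s^2 - (5/3)s - 4, which vanishes at s = -4/3 and s = 3.
Compare values at every candidate in [-4, 5]: P(-4) = -38/3; P(-4/3) = 734/81; P(3) = -9/2; P(5) = 41/6.
The maximum over the interval is 734/81, attained at s = -4/3.

734/81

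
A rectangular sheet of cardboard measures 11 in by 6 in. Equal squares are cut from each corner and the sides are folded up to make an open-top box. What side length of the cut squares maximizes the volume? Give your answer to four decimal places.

1.2434

With cut size x, the volume is V(x) = x(11 − 2x)(6 − 2x) for 0 < x < 3.
V'(x) = 12x^2 − 68x + 66. Setting V'(x) = 0 gives x ≈ 1.2434 (the root in (0, 3)).
V''(x) = 24x − 68 is negative there, so this is the maximum; V ≈ 37.1883.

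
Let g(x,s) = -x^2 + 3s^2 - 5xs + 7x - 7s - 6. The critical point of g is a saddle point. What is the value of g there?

∂g/∂x = -2x - 5s + 7 = 0 and ∂g/∂s = -5x + 6s - 7 = 0, so (x, s) = (7/37, 49/37).
The Hessian has g_{xx} = -2, g_{ss} = 6, g_{xs} = -5, giving D = -37 < 0, so the point is a saddle point.
g(7/37, 49/37) = -369/37.

-369/37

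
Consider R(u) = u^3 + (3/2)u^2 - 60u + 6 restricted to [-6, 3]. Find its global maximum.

437/2

R'(u) = 3u^2 + 3u - 60, whose only zero in [-6, 3] is u = -5.
Candidates: R(-6) = 204, R(-5) = 437/2, R(3) = -267/2.
Hence the absolute maximum is 437/2 at u = -5.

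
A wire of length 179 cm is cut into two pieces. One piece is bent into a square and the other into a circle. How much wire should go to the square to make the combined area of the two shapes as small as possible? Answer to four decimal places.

Let x be the length used for the square. Square side x/4; circle radius (179−x)/(2π).
A(x) = (x/4)² + π·((179−x)/(2π))² = x²/16 + (179−x)²/(4π) for 0 ≤ x ≤ 179. A'(x) = x/8 − (179−x)/(2π) = 0 gives x = 4·179/(π+4) ≈ 100.2577.
A'' = 1/8 + 1/(2π) > 0, so this gives the minimum combined area; x ≈ 100.2577 cm to the square.

100.2577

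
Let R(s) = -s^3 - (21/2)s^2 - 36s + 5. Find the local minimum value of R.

R'(s) = -3s^2 - 21s - 36. Setting R'(s) = 0 gives s ∈ {-4, -3}.
Since R''(s) = -6s - 21, we get R''(-4) = 3 > 0 ⇒ local minimum; R''(-3) = -3 < 0 ⇒ local maximum.
The local minimum is R(-4) = 45.

45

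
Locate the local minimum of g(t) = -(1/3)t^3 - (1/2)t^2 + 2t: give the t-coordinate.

Critical points: g'(t) = -t^2 - t + 2 vanishes at t = -2, 1.
Second-derivative test with g''(t) = -2t - 1: g''(-2) = 3 > 0 ⇒ local minimum; g''(1) = -3 < 0 ⇒ local maximum.
So the local minimum value is g(-2) = -10/3.

-2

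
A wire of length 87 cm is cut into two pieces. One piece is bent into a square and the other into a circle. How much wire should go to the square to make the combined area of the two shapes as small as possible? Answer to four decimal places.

Let x be the length used for the square. Square side x/4; circle radius (87−x)/(2π).
A(x) = (x/4)² + π·((87−x)/(2π))² = x²/16 + (87−x)²/(4π) for 0 ≤ x ≤ 87. A'(x) = x/8 − (87−x)/(2π) = 0 gives x = 4·87/(π+4) ≈ 48.7286.
A'' = 1/8 + 1/(2π) > 0, so this gives the minimum combined area; x ≈ 48.7286 cm to the square.

48.7286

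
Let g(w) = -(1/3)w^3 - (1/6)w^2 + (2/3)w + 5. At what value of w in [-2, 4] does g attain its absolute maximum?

The derivative is -w^2 - (1/3)w + 2/3, which vanishes at w = -1 and w = 2/3.
Candidates: g(-2) = 17/3, g(-1) = 9/2, g(2/3) = 427/81, g(4) = -49/3.
So the maximum is g(-2) = 17/3.

-2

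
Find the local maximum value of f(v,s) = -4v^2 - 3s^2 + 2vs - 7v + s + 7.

∂f/∂v = -8v + 2s - 7 = 0 and ∂f/∂s = 2v - 6s + 1 = 0, so (v, s) = (-10/11, -3/22).
The Hessian has f_{vv} = -8, f_{ss} = -6, f_{vs} = 2, giving D = 44 > 0 with f_{vv} < 0, so the point is a local maximum.
f(-10/11, -3/22) = 445/44.

445/44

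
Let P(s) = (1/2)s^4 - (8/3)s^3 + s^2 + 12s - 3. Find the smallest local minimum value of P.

P'(s) = 2s^3 - 8s^2 + 2s + 12. Setting P'(s) = 0 gives s ∈ {-1, 2, 3}.
P''(s) = 6s^2 - 16s + 2. P''(-1) = 24 > 0 ⇒ local minimum; P''(2) = -6 < 0 ⇒ local maximum; P''(3) = 8 > 0 ⇒ local minimum.
The smallest local minimum is P(-1) = -65/6.

-65/6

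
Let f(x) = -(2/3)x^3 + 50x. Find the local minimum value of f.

-500/3

Critical points: f'(x) = -2x^2 + 50 vanishes at x = -5, 5.
Second-derivative test with f''(x) = -4x: f''(-5) = 20 > 0 ⇒ local minimum; f''(5) = -20 < 0 ⇒ local maximum.
Thus f has its local minimum at x = -5, with value -500/3.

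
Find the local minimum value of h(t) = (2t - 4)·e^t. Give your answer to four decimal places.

h'(t) = 2·e^t + (2t - 4)·1·e^t = (2t - 2)·e^t. Since e^t > 0, the only critical point is t = 1.
h''(1) has the same sign as 2 > 0, so this is a local minimum.
h(1) = (-2)·e^(1) ≈ -5.4366.

-5.4366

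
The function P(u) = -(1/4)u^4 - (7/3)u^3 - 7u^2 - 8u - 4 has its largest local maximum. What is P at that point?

P'(u) = -u^3 - 7u^2 - 14u - 8. Setting P'(u) = 0 gives u ∈ {-4, -2, -1}.
Since P''(u) = -3u^2 - 14u - 14, we get P''(-4) = -6 < 0 ⇒ local maximum; P''(-2) = 2 > 0 ⇒ local minimum; P''(-1) = -3 < 0 ⇒ local maximum.
Thus P has its largest local maximum at u = -4, with value 4/3.

4/3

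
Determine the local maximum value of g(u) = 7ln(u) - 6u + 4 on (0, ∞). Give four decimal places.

-1.9209

g'(u) = 7/u − 6 = 0 gives u = 7/6.
g''(u) = -7/u², which is negative for u > 0, so this is a local maximum.
g(7/6) = 7·ln(7/6) - 7 + 4 ≈ -1.9209.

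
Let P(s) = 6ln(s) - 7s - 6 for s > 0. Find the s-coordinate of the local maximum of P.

P'(s) = 6/s − 7 = 0 gives s = 6/7.
P''(s) = -6/s², which is negative for s > 0, so this is a local maximum.
P(6/7) = 6·ln(6/7) - 6 - 6 ≈ -12.9249.

6/7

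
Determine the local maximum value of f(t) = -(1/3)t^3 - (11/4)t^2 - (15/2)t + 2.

f'(t) = -t^2 - (11/2)t - 15/2 = 0 at t = -3, -5/2.
f''(t) = -2t - 11/2. f''(-3) = 1/2 > 0 ⇒ local minimum; f''(-5/2) = -1/2 < 0 ⇒ local maximum.
So the local maximum value is f(-5/2) = 421/48.

421/48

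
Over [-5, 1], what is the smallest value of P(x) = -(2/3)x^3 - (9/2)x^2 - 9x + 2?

-73/6

P'(x) = -2x^2 - 9x - 9, which vanishes at x = -3 and x = -3/2.
Compare values at every candidate in [-5, 1]: P(-5) = 107/6, P(-3) = 13/2, P(-3/2) = 61/8, P(1) = -73/6.
The minimum over the interval is -73/6, attained at x = 1.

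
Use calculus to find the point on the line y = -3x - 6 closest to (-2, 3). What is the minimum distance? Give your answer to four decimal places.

Minimize D(x)^2 = (x + 2)^2 + (-3x - 9)^2.
d/dx[D^2] = 2(x + 2) + 2·(-3)·(-3x - 9) = 0 ⇒ x = -29/10.
Then y = 27/10 and the distance is √(9/10) ≈ 0.9487.

0.9487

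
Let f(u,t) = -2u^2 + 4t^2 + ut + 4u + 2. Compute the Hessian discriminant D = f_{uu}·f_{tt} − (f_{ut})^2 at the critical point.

-33

∂f/∂u = -4u + t + 4 = 0 and ∂f/∂t = u + 8t = 0, so (u, t) = (32/33, -4/33).
The Hessian has f_{uu} = -4, f_{tt} = 8, f_{ut} = 1, giving D = -33 < 0, so the point is a saddle point.
D = (-4)·(8) − (1)^2 = -33.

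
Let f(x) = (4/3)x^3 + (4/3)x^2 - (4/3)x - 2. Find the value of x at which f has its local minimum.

1/3

f'(x) = 4x^2 + (8/3)x - 4/3 = 0 at x = -1, 1/3.
Since f''(x) = 8x + 8/3, we get f''(-1) = -16/3 < 0 ⇒ local maximum; f''(1/3) = 16/3 > 0 ⇒ local minimum.
Thus f has its local minimum at x = 1/3, with value -182/81.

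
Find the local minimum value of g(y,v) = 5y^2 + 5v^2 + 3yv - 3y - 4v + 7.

548/91

∂g/∂y = 10y + 3v - 3 = 0 and ∂g/∂v = 3y + 10v - 4 = 0, so (y, v) = (18/91, 31/91).
The Hessian has g_{yy} = 10, g_{vv} = 10, g_{yv} = 3, giving D = 91 > 0 with g_{yy} > 0, so the point is a local minimum.
g(18/91, 31/91) = 548/91.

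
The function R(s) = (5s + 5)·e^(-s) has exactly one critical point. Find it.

0

R'(s) = 5·e^(-s) + (5s + 5)·(-1)·e^(-s) = (-5s)·e^(-s). Since e^(-s) > 0, the only critical point is s = 0.
R''(0) has the same sign as -5 < 0, so this is a local maximum.
R(0) = (5)·e^(0) ≈ 5.0000.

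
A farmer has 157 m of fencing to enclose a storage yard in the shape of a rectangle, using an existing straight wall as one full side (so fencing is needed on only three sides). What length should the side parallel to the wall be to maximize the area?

Let the sides perpendicular to the wall have length x and the parallel side y, so 2x + y = 157 and the area is A = xy = x(157 − 2x).
A'(x) = 157 − 4x = 0 gives x = 157/4, and A''(x) = −4 < 0 confirms a maximum.
Then y = 157 − 2·157/4 = 157/2 and A = 24649/8.

157/2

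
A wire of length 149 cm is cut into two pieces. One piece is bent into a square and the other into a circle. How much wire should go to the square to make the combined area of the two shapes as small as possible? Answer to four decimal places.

83.4548

Let x be the length used for the square. Square side x/4; circle radius (149−x)/(2π).
A(x) = (x/4)² + π·((149−x)/(2π))² = x²/16 + (149−x)²/(4π) for 0 ≤ x ≤ 149. A'(x) = x/8 − (149−x)/(2π) = 0 gives x = 4·149/(π+4) ≈ 83.4548.
A'' = 1/8 + 1/(2π) > 0, so this gives the minimum combined area; x ≈ 83.4548 cm to the square.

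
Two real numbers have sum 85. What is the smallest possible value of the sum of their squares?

7225/2

With a + b = 85, a^2 + b^2 = a^2 + (85 − a)^2.
The derivative 2a − 2(85 − a) = 4a − 170 vanishes at a = 85/2; second derivative 4 > 0, a minimum.
The minimum is 2·(85/2)^2 = 7225/2.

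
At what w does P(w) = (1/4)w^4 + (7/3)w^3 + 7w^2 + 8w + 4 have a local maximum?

-2

Critical points: P'(w) = w^3 + 7w^2 + 14w + 8 vanishes at w = -4, -2, -1.
Second-derivative test with P''(w) = 3w^2 + 14w + 14: P''(-4) = 6 > 0 ⇒ local minimum; P''(-2) = -2 < 0 ⇒ local maximum; P''(-1) = 3 > 0 ⇒ local minimum.
Thus P has its local maximum at w = -2, with value 4/3.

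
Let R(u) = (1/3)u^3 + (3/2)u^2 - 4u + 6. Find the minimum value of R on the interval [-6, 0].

The derivative is u^2 + 3u - 4, whose only zero in [-6, 0] is u = -4.
Compare values at every candidate in [-6, 0]: R(-6) = 12,  R(-4) = 74/3,  R(0) = 6.
So the minimum is R(0) = 6.

6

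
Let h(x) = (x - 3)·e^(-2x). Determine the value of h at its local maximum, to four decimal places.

By the product rule, h'(x) = (-2x + 7)·e^(-2x). Since e^(-2x) > 0, the only critical point is x = 7/2.
h''(7/2) has the same sign as -2 < 0, so this is a local maximum.
h(7/2) = (1/2)·e^(-7) ≈ 0.0005.

0.0005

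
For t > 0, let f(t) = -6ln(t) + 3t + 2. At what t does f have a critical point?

f'(t) = -6/t + 3 = 0 gives t = 2.
f''(t) = 6/t², which is positive for t > 0, so this is a local minimum.
f(2) = -6·ln(2) + 6 + 2 ≈ 3.8411.

2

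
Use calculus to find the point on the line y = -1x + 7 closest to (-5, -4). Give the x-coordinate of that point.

3

Minimize D(x)^2 = (x + 5)^2 + (-x + 11)^2.
d/dx[D^2] = 2(x + 5) + 2·(-1)·(-x + 11) = 0 ⇒ x = 3.
Then y = 4 and the distance is √(128) ≈ 11.3137.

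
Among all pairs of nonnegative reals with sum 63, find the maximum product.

3969/4

With x + y = 63, the product is P(x) = x(63 − x).
P'(x) = 63 − 2x = 0 gives x = 63/2; P'' = −2 < 0, so this is the maximum.
P = 63/2·63/2 = 3969/4.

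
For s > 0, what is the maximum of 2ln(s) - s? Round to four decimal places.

-0.6137

g'(s) = 2/s − 1 = 0 gives s = 2.
g''(s) = -2/s², which is negative for s > 0, so this is a local maximum.
g(2) = 2·ln(2) - 2 ≈ -0.6137.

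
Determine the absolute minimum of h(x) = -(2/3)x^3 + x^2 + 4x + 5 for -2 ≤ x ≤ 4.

-17/3

Differentiating, h'(x) = -2x^2 + 2x + 4; which vanishes at x = -1 and x = 2.
Candidates: h(-2) = 19/3, h(-1) = 8/3, h(2) = 35/3, h(4) = -17/3.
Hence the absolute minimum is -17/3 at x = 4.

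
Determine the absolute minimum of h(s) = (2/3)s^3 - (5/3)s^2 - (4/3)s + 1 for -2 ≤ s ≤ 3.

The derivative is 2s^2 - (10/3)s - 4/3, which vanishes at s = -1/3 and s = 2.
Compare values at every candidate in [-2, 3]: h(-2) = -25/3, h(-1/3) = 100/81, h(2) = -3, h(3) = 0.
So the minimum is h(-2) = -25/3.

-25/3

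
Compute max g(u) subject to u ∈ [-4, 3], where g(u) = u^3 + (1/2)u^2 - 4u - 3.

Differentiating, g'(u) = 3u^2 + u - 4; which vanishes at u = -4/3 and u = 1.
Candidates: g(-4) = -43; g(-4/3) = 23/27; g(1) = -11/2; g(3) = 33/2.
Hence the absolute maximum is 33/2 at u = 3.

33/2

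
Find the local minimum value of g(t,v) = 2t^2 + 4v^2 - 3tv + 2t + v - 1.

-47/23

∂g/∂t = 4t - 3v + 2 = 0 and ∂g/∂v = -3t + 8v + 1 = 0, so (t, v) = (-19/23, -10/23).
The Hessian has g_{tt} = 4, g_{vv} = 8, g_{tv} = -3, giving D = 23 > 0 with g_{tt} > 0, so the point is a local minimum.
g(-19/23, -10/23) = -47/23.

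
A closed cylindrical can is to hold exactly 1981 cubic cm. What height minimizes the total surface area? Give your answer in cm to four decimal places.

With radius r and height h, πr²h = 1981 so h = 1981/(πr²), and S(r) = 2πr² + 2πrh = 2πr² + 2·1981/r.
S'(r) = 4πr − 2·1981/r² = 0 ⇒ r³ = 1981/(2π), so r ≈ 6.8062 and h = 2r ≈ 13.6123.
S''(r) = 4π + 4·1981/r³ > 0, so this is the minimum; S ≈ 873.1808.

13.6123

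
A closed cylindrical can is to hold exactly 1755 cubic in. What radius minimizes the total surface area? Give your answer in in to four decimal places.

With radius r and height h, πr²h = 1755 so h = 1755/(πr²), and S(r) = 2πr² + 2πrh = 2πr² + 2·1755/r.
S'(r) = 4πr − 2·1755/r² = 0 ⇒ r³ = 1755/(2π), so r ≈ 6.5368 and h = 2r ≈ 13.0736.
S''(r) = 4π + 4·1755/r³ > 0, so this is the minimum; S ≈ 805.4389.

6.5368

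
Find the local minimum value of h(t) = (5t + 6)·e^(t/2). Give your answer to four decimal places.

Differentiating with the product rule gives h'(t) = ((5/2)t + 8)·e^(t/2). Since e^(t/2) > 0, the only critical point is t = -16/5.
h''(-16/5) has the same sign as 5/2 > 0, so this is a local minimum.
h(-16/5) = (-10)·e^(-8/5) ≈ -2.0190.

-2.0190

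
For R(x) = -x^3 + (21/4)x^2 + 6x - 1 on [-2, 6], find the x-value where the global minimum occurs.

-1/2

R'(x) = -3x^2 + (21/2)x + 6, which vanishes at x = -1/2 and x = 4.
Compare values at every candidate in [-2, 6]: R(-2) = 16,  R(-1/2) = -41/16,  R(4) = 43,  R(6) = 8.
So the minimum is R(-1/2) = -41/16.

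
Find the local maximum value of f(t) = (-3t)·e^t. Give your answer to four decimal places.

1.1036

By the product rule, f'(t) = (-3t - 3)·e^t. Since e^t > 0, the only critical point is t = -1.
f''(-1) has the same sign as -3 < 0, so this is a local maximum.
f(-1) = (3)·e^(-1) ≈ 1.1036.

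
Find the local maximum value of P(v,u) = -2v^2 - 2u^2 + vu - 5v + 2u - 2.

∂P/∂v = -4v + u - 5 = 0 and ∂P/∂u = v - 4u + 2 = 0, so (v, u) = (-6/5, 1/5).
The Hessian has P_{vv} = -4, P_{uu} = -4, P_{vu} = 1, giving D = 15 > 0 with P_{vv} < 0, so the point is a local maximum.
P(-6/5, 1/5) = 6/5.

6/5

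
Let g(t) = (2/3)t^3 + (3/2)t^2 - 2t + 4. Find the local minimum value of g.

g'(t) = 2t^2 + 3t - 2 = 0 at t = -2, 1/2.
Second-derivative test with g''(t) = 4t + 3: g''(-2) = -5 < 0 ⇒ local maximum; g''(1/2) = 5 > 0 ⇒ local minimum.
The local minimum is g(1/2) = 83/24.

83/24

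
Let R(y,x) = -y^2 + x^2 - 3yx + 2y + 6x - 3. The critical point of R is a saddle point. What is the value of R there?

∂R/∂y = -2y - 3x + 2 = 0 and ∂R/∂x = -3y + 2x + 6 = 0, so (y, x) = (22/13, -6/13).
The Hessian has R_{yy} = -2, R_{xx} = 2, R_{yx} = -3, giving D = -13 < 0, so the point is a saddle point.
R(22/13, -6/13) = -35/13.

-35/13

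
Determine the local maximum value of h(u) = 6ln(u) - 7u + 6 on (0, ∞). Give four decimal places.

h'(u) = 6/u − 7 = 0 gives u = 6/7.
h''(u) = -6/u², which is negative for u > 0, so this is a local maximum.
h(6/7) = 6·ln(6/7) - 6 + 6 ≈ -0.9249.

-0.9249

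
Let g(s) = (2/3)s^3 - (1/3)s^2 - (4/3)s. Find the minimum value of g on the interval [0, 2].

g'(s) = 2s^2 - (2/3)s - 4/3, whose only zero in [0, 2] is s = 1.
Candidates: g(0) = 0,  g(1) = -1,  g(2) = 4/3.
Hence the absolute minimum is -1 at s = 1.

-1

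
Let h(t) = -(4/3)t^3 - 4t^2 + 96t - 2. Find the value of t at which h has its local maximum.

4

h'(t) = -4t^2 - 8t + 96. Setting h'(t) = 0 gives t ∈ {-6, 4}.
Second-derivative test with h''(t) = -8t - 8: h''(-6) = 40 > 0 ⇒ local minimum; h''(4) = -40 < 0 ⇒ local maximum.
The local maximum is h(4) = 698/3.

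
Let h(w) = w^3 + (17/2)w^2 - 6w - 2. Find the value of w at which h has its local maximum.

-6

Critical points: h'(w) = 3w^2 + 17w - 6 vanishes at w = -6, 1/3.
h''(w) = 6w + 17. h''(-6) = -19 < 0 ⇒ local maximum; h''(1/3) = 19 > 0 ⇒ local minimum.
Thus h has its local maximum at w = -6, with value 124.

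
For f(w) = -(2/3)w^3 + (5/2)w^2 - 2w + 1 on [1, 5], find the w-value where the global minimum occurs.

5

Differentiating, f'(w) = -2w^2 + 5w - 2; whose only zero in [1, 5] is w = 2.
Candidates: f(1) = 5/6,  f(2) = 5/3,  f(5) = -179/6.
Hence the absolute minimum is -179/6 at w = 5.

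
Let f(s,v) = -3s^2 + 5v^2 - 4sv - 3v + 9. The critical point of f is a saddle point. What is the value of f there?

657/76

∂f/∂s = -6s - 4v = 0 and ∂f/∂v = -4s + 10v - 3 = 0, so (s, v) = (-3/19, 9/38).
The Hessian has f_{ss} = -6, f_{vv} = 10, f_{sv} = -4, giving D = -76 < 0, so the point is a saddle point.
f(-3/19, 9/38) = 657/76.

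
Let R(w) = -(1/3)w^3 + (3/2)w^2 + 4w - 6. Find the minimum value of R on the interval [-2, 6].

-49/6

The derivative is -w^2 + 3w + 4, which vanishes at w = -1 and w = 4.
Candidates: R(-2) = -16/3,  R(-1) = -49/6,  R(4) = 38/3,  R(6) = 0.
So the minimum is R(-1) = -49/6.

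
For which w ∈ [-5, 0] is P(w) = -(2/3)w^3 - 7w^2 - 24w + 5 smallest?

P'(w) = -2w^2 - 14w - 24, which vanishes at w = -4 and w = -3.
Evaluating at the critical points and endpoints: P(-5) = 100/3; P(-4) = 95/3; P(-3) = 32; P(0) = 5.
Hence the absolute minimum is 5 at w = 0.

0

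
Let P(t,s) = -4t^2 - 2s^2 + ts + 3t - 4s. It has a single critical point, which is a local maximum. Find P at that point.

70/31

∂P/∂t = -8t + s + 3 = 0 and ∂P/∂s = t - 4s - 4 = 0, so (t, s) = (8/31, -29/31).
The Hessian has P_{tt} = -8, P_{ss} = -4, P_{ts} = 1, giving D = 31 > 0 with P_{tt} < 0, so the point is a local maximum.
P(8/31, -29/31) = 70/31.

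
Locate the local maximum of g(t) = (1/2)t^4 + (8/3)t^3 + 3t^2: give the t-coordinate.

-1

Critical points: g'(t) = 2t^3 + 8t^2 + 6t vanishes at t = -3, -1, 0.
Since g''(t) = 6t^2 + 16t + 6, we get g''(-3) = 12 > 0 ⇒ local minimum; g''(-1) = -4 < 0 ⇒ local maximum; g''(0) = 6 > 0 ⇒ local minimum.
Thus g has its local maximum at t = -1, with value 5/6.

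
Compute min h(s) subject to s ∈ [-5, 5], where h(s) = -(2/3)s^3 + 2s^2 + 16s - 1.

h'(s) = -2s^2 + 4s + 16, which vanishes at s = -2 and s = 4.
Evaluating at the critical points and endpoints: h(-5) = 157/3,  h(-2) = -59/3,  h(4) = 157/3,  h(5) = 137/3.
Hence the absolute minimum is -59/3 at s = -2.

-59/3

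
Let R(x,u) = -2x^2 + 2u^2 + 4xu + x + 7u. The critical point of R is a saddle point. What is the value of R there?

-31/8

∂R/∂x = -4x + 4u + 1 = 0 and ∂R/∂u = 4x + 4u + 7 = 0, so (x, u) = (-3/4, -1).
The Hessian has R_{xx} = -4, R_{uu} = 4, R_{xu} = 4, giving D = -32 < 0, so the point is a saddle point.
R(-3/4, -1) = -31/8.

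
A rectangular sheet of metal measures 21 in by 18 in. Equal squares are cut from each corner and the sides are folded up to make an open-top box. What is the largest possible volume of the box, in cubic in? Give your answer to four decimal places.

541.9699

With cut size x, the volume is V(x) = x(21 − 2x)(18 − 2x) for 0 < x < 9.
V'(x) = 12x^2 − 156x + 378. Setting V'(x) = 0 gives x ≈ 3.2213 (the root in (0, 9)).
V''(x) = 24x − 156 is negative there, so this is the maximum; V ≈ 541.9699.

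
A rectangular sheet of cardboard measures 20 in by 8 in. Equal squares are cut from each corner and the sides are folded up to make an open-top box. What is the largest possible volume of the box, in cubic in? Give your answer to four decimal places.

With cut size x, the volume is V(x) = x(20 − 2x)(8 − 2x) for 0 < x < 4.
V'(x) = 12x^2 − 112x + 160. Setting V'(x) = 0 gives x ≈ 1.7607 (the root in (0, 4)).
V''(x) = 24x − 112 is negative there, so this is the maximum; V ≈ 129.9415.

129.9415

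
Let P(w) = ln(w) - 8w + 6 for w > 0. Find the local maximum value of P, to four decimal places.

2.9206

P'(w) = 1/w − 8 = 0 gives w = 1/8.
P''(w) = -1/w², which is negative for w > 0, so this is a local maximum.
P(1/8) = 1·ln(1/8) - 1 + 6 ≈ 2.9206.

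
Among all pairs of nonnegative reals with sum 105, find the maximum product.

With x + y = 105, the product is P(x) = x(105 − x).
P'(x) = 105 − 2x = 0 gives x = 105/2; P'' = −2 < 0, so this is the maximum.
P = 105/2·105/2 = 11025/4.

11025/4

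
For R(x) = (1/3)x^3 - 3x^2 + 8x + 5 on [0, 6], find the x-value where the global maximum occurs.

6

Differentiating, R'(x) = x^2 - 6x + 8; which vanishes at x = 2 and x = 4.
Compare values at every candidate in [0, 6]: R(0) = 5,  R(2) = 35/3,  R(4) = 31/3,  R(6) = 17.
So the maximum is R(6) = 17.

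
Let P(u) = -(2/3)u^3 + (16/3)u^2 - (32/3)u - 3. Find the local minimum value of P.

-755/81

P'(u) = -2u^2 + (32/3)u - 32/3. Setting P'(u) = 0 gives u ∈ {4/3, 4}.
Second-derivative test with P''(u) = -4u + 32/3: P''(4/3) = 16/3 > 0 ⇒ local minimum; P''(4) = -16/3 < 0 ⇒ local maximum.
Thus P has its local minimum at u = 4/3, with value -755/81.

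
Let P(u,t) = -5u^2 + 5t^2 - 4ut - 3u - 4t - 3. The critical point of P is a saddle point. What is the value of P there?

∂P/∂u = -10u - 4t - 3 = 0 and ∂P/∂t = -4u + 10t - 4 = 0, so (u, t) = (-23/58, 7/29).
The Hessian has P_{uu} = -10, P_{tt} = 10, P_{ut} = -4, giving D = -116 < 0, so the point is a saddle point.
P(-23/58, 7/29) = -335/116.

-335/116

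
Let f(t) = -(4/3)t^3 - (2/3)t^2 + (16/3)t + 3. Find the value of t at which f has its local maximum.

f'(t) = -4t^2 - (4/3)t + 16/3 = 0 at t = -4/3, 1.
f''(t) = -8t - 4/3. f''(-4/3) = 28/3 > 0 ⇒ local minimum; f''(1) = -28/3 < 0 ⇒ local maximum.
So the local maximum value is f(1) = 19/3.

1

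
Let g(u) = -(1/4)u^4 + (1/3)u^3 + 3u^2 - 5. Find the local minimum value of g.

-5

Critical points: g'(u) = -u^3 + u^2 + 6u vanishes at u = -2, 0, 3.
Since g''(u) = -3u^2 + 2u + 6, we get g''(-2) = -10 < 0 ⇒ local maximum; g''(0) = 6 > 0 ⇒ local minimum; g''(3) = -15 < 0 ⇒ local maximum.
The local minimum is g(0) = -5.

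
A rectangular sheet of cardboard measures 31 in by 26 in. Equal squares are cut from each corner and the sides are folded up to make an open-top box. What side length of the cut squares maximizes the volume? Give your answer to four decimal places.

4.6955

With cut size x, the volume is V(x) = x(31 − 2x)(26 − 2x) for 0 < x < 13.
V'(x) = 12x^2 − 228x + 806. Setting V'(x) = 0 gives x ≈ 4.6955 (the root in (0, 13)).
V''(x) = 24x − 228 is negative there, so this is the maximum; V ≈ 1685.2332.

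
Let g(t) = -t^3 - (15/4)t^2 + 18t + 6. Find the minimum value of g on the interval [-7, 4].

Differentiating, g'(t) = -3t^2 - (15/2)t + 18; which vanishes at t = -4 and t = 3/2.
Compare values at every candidate in [-7, 4]: g(-7) = 157/4,  g(-4) = -62,  g(3/2) = 339/16,  g(4) = -46.
Hence the absolute minimum is -62 at t = -4.

-62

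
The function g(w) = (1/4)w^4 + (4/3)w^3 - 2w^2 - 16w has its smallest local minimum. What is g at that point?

-76/3

g'(w) = w^3 + 4w^2 - 4w - 16. Setting g'(w) = 0 gives w ∈ {-4, -2, 2}.
g''(w) = 3w^2 + 8w - 4. g''(-4) = 12 > 0 ⇒ local minimum; g''(-2) = -8 < 0 ⇒ local maximum; g''(2) = 24 > 0 ⇒ local minimum.
The smallest local minimum is g(2) = -76/3.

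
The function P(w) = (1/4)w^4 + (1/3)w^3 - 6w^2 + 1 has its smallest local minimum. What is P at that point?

-157/3

P'(w) = w^3 + w^2 - 12w. Setting P'(w) = 0 gives w ∈ {-4, 0, 3}.
P''(w) = 3w^2 + 2w - 12. P''(-4) = 28 > 0 ⇒ local minimum; P''(0) = -12 < 0 ⇒ local maximum; P''(3) = 21 > 0 ⇒ local minimum.
So the smallest local minimum value is P(-4) = -157/3.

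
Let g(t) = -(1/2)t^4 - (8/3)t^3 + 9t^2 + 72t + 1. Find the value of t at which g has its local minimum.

g'(t) = -2t^3 - 8t^2 + 18t + 72 = 0 at t = -4, -3, 3.
Since g''(t) = -6t^2 - 16t + 18, we get g''(-4) = -14 < 0 ⇒ local maximum; g''(-3) = 12 > 0 ⇒ local minimum; g''(3) = -84 < 0 ⇒ local maximum.
Thus g has its local minimum at t = -3, with value -205/2.

-3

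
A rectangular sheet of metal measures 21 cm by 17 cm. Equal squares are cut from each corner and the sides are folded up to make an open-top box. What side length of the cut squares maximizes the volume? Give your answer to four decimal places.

With cut size x, the volume is V(x) = x(21 − 2x)(17 − 2x) for 0 < x < 8.5.
V'(x) = 12x^2 − 152x + 357. Setting V'(x) = 0 gives x ≈ 3.1145 (the root in (0, 8.5)).
V''(x) = 24x − 152 is negative there, so this is the maximum; V ≈ 495.5121.

3.1145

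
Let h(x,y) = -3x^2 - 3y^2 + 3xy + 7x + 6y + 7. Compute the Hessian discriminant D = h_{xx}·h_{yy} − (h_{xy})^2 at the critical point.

∂h/∂x = -6x + 3y + 7 = 0 and ∂h/∂y = 3x - 6y + 6 = 0, so (x, y) = (20/9, 19/9).
The Hessian has h_{xx} = -6, h_{yy} = -6, h_{xy} = 3, giving D = 27 > 0 with h_{xx} < 0, so the point is a local maximum.
D = (-6)·(-6) − (3)^2 = 27.

27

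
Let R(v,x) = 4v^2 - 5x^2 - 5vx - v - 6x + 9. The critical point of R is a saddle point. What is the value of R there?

∂R/∂v = 8v - 5x - 1 = 0 and ∂R/∂x = -5v - 10x - 6 = 0, so (v, x) = (-4/21, -53/105).
The Hessian has R_{vv} = 8, R_{xx} = -10, R_{vx} = -5, giving D = -105 < 0, so the point is a saddle point.
R(-4/21, -53/105) = 1114/105.

1114/105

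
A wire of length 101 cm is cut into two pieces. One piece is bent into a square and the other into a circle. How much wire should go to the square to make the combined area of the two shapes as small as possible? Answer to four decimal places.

Let x be the length used for the square. Square side x/4; circle radius (101−x)/(2π).
A(x) = (x/4)² + π·((101−x)/(2π))² = x²/16 + (101−x)²/(4π) for 0 ≤ x ≤ 101. A'(x) = x/8 − (101−x)/(2π) = 0 gives x = 4·101/(π+4) ≈ 56.5700.
A'' = 1/8 + 1/(2π) > 0, so this gives the minimum combined area; x ≈ 56.5700 cm to the square.

56.5700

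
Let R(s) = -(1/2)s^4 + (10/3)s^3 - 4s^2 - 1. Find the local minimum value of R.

R'(s) = -2s^3 + 10s^2 - 8s = 0 at s = 0, 1, 4.
R''(s) = -6s^2 + 20s - 8. R''(0) = -8 < 0 ⇒ local maximum; R''(1) = 6 > 0 ⇒ local minimum; R''(4) = -24 < 0 ⇒ local maximum.
The local minimum is R(1) = -13/6.

-13/6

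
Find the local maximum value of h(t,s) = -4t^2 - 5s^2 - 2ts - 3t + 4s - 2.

∂h/∂t = -8t - 2s - 3 = 0 and ∂h/∂s = -2t - 10s + 4 = 0, so (t, s) = (-1/2, 1/2).
The Hessian has h_{tt} = -8, h_{ss} = -10, h_{ts} = -2, giving D = 76 > 0 with h_{tt} < 0, so the point is a local maximum.
h(-1/2, 1/2) = -1/4.

-1/4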